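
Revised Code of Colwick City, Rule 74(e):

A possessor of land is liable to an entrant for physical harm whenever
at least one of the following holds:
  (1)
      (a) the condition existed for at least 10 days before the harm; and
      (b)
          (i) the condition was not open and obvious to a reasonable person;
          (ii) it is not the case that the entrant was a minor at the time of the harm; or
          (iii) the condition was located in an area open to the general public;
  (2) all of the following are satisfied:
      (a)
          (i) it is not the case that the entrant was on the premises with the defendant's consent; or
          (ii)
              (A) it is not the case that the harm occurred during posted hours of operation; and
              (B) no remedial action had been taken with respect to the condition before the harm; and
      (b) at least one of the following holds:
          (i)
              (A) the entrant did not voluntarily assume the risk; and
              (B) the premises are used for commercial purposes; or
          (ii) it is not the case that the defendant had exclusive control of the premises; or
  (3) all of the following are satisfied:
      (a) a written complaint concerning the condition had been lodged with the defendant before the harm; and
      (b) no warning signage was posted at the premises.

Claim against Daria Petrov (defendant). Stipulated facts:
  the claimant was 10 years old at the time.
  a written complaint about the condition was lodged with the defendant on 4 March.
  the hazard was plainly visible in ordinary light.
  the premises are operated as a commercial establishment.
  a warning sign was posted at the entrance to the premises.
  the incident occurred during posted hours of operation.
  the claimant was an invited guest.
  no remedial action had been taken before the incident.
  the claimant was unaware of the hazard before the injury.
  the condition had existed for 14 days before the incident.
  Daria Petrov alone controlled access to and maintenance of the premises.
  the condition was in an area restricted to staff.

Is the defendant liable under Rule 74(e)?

(a) condition ≥10 days old — holds.
(i) not open/obvious — not satisfied.
(ii) not (entrant a minor) — not met.
(iii) public area — not met.
(b) = F OR F OR F = false.
(1) = T AND F = false.
(i) not (consent to enter) — not met.
(A) not (during posted hours) — fails.
(B) no remedial action — holds.
(ii): F AND T → false.
(a): F OR F → false.
(A) no assumed risk — holds.
(B) commercial use — satisfied.
So (i) is satisfied (T AND T).
(ii) not (exclusive control) — not satisfied.
(b) = T OR F = true.
(2): F AND T → false.
(a) complaint lodged — holds.
(b) no signage posted — not satisfied.
(3): T AND F → false.
Overall = F OR F OR F = false.

No — not liable.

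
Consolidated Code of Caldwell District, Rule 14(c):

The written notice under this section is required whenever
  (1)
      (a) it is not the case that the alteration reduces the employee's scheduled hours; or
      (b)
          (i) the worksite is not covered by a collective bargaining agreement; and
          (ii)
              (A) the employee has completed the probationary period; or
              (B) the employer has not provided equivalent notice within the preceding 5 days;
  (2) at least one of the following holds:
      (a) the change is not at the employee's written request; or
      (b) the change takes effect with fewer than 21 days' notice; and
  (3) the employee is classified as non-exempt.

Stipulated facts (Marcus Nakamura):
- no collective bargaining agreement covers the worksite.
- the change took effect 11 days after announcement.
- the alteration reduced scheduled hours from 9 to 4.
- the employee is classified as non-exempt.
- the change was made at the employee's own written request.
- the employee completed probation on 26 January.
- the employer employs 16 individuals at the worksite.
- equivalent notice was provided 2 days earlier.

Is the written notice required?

Yes — required.

(a) not (hours reduced) — not satisfied.
(i) no CBA — holds.
(A) past probation — holds.
(B) no recent notice — not satisfied.
(ii): T OR F → true.
(b) = T AND T = true.
(1) = F OR T = true.
(a) not employee-requested — not met.
(b) < 21 days' notice — met.
(2): F OR T → true.
(3) non-exempt — holds.
So Overall is satisfied (T AND T AND T).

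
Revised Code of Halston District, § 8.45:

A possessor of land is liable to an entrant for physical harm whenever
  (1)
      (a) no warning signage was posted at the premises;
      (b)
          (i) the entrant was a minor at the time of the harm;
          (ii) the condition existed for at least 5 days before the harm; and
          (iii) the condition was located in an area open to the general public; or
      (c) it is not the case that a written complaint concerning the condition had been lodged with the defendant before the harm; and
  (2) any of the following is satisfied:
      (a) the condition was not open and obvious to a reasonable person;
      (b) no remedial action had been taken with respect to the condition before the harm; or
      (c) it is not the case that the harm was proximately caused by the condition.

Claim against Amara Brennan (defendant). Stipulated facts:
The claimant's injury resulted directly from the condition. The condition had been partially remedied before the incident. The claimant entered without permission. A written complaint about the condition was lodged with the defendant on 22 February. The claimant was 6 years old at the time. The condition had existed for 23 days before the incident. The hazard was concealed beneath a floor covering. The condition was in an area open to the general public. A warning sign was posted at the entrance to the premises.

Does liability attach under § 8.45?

Yes — liable.

(a) no signage posted — not met.
(i) entrant a minor — holds.
(ii) condition ≥5 days old — satisfied.
(iii) public area — satisfied.
(b): T AND T AND T → true.
(c) not (complaint lodged) — fails.
(1) = F OR T OR F = true.
(a) not open/obvious — satisfied.
(b) no remedial action — not met.
(c) not (proximate cause) — not satisfied.
(2): T OR F OR F → true.
Overall: T AND T → true.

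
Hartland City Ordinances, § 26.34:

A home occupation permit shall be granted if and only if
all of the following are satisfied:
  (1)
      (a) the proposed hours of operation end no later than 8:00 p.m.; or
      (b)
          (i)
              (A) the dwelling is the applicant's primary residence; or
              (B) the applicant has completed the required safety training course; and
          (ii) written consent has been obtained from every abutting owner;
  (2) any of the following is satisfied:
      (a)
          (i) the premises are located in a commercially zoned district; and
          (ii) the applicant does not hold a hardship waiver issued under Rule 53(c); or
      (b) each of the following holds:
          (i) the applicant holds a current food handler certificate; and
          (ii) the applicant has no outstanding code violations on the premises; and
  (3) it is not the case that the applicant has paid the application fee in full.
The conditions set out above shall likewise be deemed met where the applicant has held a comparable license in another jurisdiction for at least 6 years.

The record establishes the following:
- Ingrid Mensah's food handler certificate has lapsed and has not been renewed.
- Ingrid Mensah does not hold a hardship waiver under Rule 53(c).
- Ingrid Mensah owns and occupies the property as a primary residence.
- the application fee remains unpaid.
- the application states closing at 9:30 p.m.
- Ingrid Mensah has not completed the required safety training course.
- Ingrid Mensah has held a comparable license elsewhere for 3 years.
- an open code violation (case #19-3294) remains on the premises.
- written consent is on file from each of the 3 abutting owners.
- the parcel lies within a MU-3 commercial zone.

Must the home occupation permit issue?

Yes — granted.

(a) closes by 8 p.m. — not satisfied.
(A) primary residence — holds.
(B) safety training — not met.
(i) = T OR F = true.
(ii) all abutters consent — holds.
(b): T AND T → true.
(1) = F OR T = true.
(i) commercially zoned — satisfied.
(ii) not (hardship waiver) — satisfied.
So (a) is satisfied (T AND T).
(i) food handler cert. — not met.
(ii) no code violations — fails.
So (b) is not satisfied (F AND F).
So (2) is satisfied (T OR F).
(3) not (fee paid) — satisfied.
So Overall is satisfied (T AND T AND T).
Exception (prior license ≥ 6 yr) — not satisfied.
Result: main true OR exception false → true.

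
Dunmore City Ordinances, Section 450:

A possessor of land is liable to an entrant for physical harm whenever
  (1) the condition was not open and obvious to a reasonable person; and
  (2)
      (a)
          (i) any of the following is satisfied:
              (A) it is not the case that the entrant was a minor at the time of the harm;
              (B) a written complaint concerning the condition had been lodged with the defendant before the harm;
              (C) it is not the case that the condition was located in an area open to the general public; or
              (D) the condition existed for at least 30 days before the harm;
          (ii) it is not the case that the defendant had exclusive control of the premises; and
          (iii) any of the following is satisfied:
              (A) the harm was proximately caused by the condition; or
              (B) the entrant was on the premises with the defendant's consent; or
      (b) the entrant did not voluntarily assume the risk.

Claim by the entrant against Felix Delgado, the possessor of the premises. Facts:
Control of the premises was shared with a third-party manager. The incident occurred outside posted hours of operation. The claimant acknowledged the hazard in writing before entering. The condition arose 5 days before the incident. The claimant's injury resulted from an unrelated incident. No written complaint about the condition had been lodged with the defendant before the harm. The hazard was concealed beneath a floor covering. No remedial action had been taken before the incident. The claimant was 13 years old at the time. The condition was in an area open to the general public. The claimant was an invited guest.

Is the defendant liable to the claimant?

No — not liable.

(1) not open/obvious — holds.
(A) not (entrant a minor) — not satisfied.
(B) complaint lodged — not satisfied.
(C) not (public area) — not met.
(D) condition ≥30 days old — not satisfied.
So (i) is not satisfied (F OR F OR F OR F).
(ii) not (exclusive control) — satisfied.
(A) proximate cause — not met.
(B) consent to enter — holds.
(iii) = F OR T = true.
So (a) is not satisfied (F AND T AND T).
(b) no assumed risk — fails.
So (2) is not satisfied (F OR F).
Overall: T AND F → false.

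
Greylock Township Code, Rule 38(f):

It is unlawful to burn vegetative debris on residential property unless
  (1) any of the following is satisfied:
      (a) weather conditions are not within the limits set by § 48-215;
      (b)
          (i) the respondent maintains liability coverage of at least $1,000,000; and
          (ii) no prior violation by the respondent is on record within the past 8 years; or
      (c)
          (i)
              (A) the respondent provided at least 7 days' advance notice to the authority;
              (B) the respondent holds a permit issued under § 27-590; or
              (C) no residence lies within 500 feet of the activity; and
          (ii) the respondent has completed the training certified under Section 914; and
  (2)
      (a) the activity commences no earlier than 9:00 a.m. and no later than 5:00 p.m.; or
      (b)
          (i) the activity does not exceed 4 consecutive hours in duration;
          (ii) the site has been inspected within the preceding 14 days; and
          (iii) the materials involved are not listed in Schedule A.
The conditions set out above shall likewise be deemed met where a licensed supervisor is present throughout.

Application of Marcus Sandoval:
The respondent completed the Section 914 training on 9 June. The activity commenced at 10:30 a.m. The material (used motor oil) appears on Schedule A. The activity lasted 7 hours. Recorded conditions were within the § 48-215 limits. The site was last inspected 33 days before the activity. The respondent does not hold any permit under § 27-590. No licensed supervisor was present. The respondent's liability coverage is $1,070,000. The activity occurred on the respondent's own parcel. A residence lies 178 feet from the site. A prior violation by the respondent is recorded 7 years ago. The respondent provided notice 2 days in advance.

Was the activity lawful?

(a) not (weather ok) — not met.
(i) coverage ≥ $1,000,000 — met.
(ii) no prior violation — not met.
(b) = T AND F = false.
(A) ≥7 days' notice — not met.
(B) holds permit — not satisfied.
(C) no residence in 500 ft — not met.
So (i) is not satisfied (F OR F OR F).
(ii) training certified — satisfied.
(c): F AND T → false.
(1): F OR F OR F → false.
(a) start within hours — holds.
(i) ≤ 4 hrs duration — not met.
(ii) site inspected — fails.
(iii) not (Schedule A material) — not satisfied.
(b): F AND F AND F → false.
(2): T OR F → true.
So Overall is not satisfied (F AND T).
Exception (supervisor present) — not satisfied.
Result: main false OR exception false → false.

No — unlawful.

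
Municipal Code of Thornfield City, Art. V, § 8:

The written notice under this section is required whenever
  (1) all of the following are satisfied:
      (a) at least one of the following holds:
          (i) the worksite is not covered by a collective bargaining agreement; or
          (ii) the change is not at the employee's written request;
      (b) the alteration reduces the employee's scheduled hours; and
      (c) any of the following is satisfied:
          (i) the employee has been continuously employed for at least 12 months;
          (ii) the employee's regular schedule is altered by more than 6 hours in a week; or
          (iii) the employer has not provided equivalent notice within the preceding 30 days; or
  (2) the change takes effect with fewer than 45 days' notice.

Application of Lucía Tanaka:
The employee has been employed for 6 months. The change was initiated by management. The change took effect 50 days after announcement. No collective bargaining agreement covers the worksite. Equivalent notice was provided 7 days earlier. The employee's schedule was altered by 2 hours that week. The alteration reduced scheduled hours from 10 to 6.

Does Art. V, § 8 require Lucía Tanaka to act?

No — not required.

(i) no CBA — satisfied.
(ii) not employee-requested — met.
(a): T OR T → true.
(b) hours reduced — satisfied.
(i) tenure ≥ 12 mo. — fails.
(ii) schedule shift > 6h — not satisfied.
(iii) no recent notice — fails.
So (c) is not satisfied (F OR F OR F).
So (1) is not satisfied (T AND T AND F).
(2) < 45 days' notice — not satisfied.
So Overall is not satisfied (F OR F).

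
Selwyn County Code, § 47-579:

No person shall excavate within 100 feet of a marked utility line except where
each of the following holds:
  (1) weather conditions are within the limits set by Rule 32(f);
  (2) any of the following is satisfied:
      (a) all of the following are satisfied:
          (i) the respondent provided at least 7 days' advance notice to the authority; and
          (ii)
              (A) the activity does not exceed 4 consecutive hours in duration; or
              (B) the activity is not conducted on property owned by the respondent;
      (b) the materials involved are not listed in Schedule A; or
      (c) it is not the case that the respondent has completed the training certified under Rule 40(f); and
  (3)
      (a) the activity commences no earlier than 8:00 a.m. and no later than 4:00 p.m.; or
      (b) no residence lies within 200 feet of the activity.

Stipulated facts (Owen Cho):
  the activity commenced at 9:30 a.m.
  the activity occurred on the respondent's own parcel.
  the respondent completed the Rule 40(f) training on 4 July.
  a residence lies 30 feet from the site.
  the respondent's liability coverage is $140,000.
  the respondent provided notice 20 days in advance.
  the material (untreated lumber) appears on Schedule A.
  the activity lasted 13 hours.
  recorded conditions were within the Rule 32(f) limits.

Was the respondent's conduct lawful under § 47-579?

(1) weather ok — met.
(i) ≥7 days' notice — met.
(A) ≤ 4 hrs duration — not met.
(B) not (own property) — not satisfied.
(ii): F OR F → false.
So (a) is not satisfied (T AND F).
(b) not (Schedule A material) — not satisfied.
(c) not (training certified) — fails.
(2): F OR F OR F → false.
(a) start within hours — holds.
(b) no residence in 200 ft — fails.
(3): T OR F → true.
Overall = T AND F AND T = false.

No — unlawful.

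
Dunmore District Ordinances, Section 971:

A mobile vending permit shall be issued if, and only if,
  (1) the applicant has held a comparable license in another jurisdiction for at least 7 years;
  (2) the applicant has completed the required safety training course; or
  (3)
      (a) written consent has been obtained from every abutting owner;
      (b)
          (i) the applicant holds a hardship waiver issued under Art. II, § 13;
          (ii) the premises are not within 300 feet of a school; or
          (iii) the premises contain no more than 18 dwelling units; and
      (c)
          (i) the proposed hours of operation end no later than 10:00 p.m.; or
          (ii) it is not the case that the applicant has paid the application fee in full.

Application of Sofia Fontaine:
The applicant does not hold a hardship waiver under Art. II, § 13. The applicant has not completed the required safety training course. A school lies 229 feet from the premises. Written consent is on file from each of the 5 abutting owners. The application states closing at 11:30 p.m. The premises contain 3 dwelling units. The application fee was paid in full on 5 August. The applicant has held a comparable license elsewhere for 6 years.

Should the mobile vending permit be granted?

No — denied.

(1) prior license ≥ 7 yr — fails.
(2) safety training — not satisfied.
(a) all abutters consent — met.
(i) hardship waiver — not met.
(ii) ≥300 ft from school — not met.
(iii) ≤ 18 units — holds.
So (b) is satisfied (F OR F OR T).
(i) closes by 10 p.m. — not satisfied.
(ii) not (fee paid) — not satisfied.
So (c) is not satisfied (F OR F).
So (3) is not satisfied (T AND T AND F).
Overall: F OR F OR F → false.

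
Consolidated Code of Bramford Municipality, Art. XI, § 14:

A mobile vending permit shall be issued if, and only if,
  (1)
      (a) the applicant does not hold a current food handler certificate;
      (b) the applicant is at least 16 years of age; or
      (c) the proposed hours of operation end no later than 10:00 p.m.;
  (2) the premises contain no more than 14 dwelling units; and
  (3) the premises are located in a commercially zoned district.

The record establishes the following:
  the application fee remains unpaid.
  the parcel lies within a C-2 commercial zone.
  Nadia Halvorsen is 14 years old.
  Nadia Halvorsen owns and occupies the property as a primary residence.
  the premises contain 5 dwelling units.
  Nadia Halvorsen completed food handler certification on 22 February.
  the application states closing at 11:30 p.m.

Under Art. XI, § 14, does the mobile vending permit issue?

(a) not (food handler cert.) — not met.
(b) age ≥ 16 — not satisfied.
(c) closes by 10 p.m. — fails.
(1): F OR F OR F → false.
(2) ≤ 14 units — holds.
(3) commercially zoned — met.
So Overall is not satisfied (F AND T AND T).

No — denied.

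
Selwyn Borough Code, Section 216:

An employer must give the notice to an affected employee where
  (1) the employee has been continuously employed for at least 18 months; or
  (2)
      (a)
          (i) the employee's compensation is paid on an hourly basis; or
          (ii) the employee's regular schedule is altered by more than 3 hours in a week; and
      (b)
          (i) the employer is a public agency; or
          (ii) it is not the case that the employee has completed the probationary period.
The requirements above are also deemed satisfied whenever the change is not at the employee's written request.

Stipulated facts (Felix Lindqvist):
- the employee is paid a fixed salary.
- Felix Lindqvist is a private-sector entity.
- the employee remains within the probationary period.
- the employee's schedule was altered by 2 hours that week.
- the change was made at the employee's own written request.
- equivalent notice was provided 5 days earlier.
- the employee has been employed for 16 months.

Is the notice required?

(1) tenure ≥ 18 mo. — not met.
(i) hourly-paid — not met.
(ii) schedule shift > 3h — not met.
(a): F OR F → false.
(i) public agency — not satisfied.
(ii) not (past probation) — satisfied.
(b): F OR T → true.
(2): F AND T → false.
So Overall is not satisfied (F OR F).
Exception (not employee-requested) — not satisfied.
Result: main false OR exception false → false.

No — not required.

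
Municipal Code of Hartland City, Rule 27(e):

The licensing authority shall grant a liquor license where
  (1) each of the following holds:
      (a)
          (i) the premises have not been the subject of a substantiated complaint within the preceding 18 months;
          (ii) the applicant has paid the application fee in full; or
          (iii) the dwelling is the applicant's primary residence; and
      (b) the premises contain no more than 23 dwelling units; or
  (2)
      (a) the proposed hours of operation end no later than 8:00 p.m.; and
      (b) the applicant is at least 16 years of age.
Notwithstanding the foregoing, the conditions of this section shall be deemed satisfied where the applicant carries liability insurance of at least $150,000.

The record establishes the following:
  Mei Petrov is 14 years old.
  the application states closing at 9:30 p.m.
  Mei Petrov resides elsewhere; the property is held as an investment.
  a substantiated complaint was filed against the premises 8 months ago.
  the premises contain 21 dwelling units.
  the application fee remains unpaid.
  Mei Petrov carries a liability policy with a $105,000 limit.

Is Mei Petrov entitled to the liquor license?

No — denied.

(i) no complaint in 18 mo. — fails.
(ii) fee paid — not met.
(iii) primary residence — not satisfied.
So (a) is not satisfied (F OR F OR F).
(b) ≤ 23 units — satisfied.
(1) = F AND T = false.
(a) closes by 8 p.m. — not met.
(b) age ≥ 16 — fails.
(2): F AND F → false.
So Overall is not satisfied (F OR F).
Exception (insurance ≥ $150,000) — not satisfied.
Result: main false OR exception false → false.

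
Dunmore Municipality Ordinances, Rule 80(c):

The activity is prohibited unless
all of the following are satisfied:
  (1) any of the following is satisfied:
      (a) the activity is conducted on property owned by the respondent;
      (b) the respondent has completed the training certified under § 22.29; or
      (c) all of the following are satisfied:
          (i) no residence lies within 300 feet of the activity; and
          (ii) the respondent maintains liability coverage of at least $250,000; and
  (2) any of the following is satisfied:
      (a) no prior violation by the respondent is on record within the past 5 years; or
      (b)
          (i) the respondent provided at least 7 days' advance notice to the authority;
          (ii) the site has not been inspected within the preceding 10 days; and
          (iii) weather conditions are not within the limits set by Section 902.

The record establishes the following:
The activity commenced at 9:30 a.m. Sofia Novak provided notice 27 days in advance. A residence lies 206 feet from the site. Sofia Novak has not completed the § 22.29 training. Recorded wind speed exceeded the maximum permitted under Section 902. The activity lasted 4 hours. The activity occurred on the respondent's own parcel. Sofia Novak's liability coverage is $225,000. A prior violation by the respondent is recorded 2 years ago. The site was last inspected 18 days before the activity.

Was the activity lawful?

Yes — lawful.

(a) own property — satisfied.
(b) training certified — not met.
(i) no residence in 300 ft — not met.
(ii) coverage ≥ $250,000 — fails.
(c) = F AND F = false.
So (1) is satisfied (T OR F OR F).
(a) no prior violation — not met.
(i) ≥7 days' notice — satisfied.
(ii) not (site inspected) — satisfied.
(iii) not (weather ok) — met.
So (b) is satisfied (T AND T AND T).
So (2) is satisfied (F OR T).
So Overall is satisfied (T AND T).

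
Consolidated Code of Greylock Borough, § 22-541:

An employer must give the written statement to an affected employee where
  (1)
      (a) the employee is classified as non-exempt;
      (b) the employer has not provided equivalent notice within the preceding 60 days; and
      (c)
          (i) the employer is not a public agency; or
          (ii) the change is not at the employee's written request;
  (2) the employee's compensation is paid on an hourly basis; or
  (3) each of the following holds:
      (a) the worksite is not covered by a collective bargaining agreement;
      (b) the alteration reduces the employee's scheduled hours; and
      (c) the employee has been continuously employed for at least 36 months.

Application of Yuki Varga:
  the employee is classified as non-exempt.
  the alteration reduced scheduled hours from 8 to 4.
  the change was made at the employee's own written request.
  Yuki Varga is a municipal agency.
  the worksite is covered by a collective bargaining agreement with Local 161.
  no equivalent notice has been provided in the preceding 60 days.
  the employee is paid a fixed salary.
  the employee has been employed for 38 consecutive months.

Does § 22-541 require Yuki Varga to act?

(a) non-exempt — met.
(b) no recent notice — holds.
(i) not (public agency) — not satisfied.
(ii) not employee-requested — fails.
(c): F OR F → false.
So (1) is not satisfied (T AND T AND F).
(2) hourly-paid — not satisfied.
(a) no CBA — not satisfied.
(b) hours reduced — met.
(c) tenure ≥ 36 mo. — met.
(3): F AND T AND T → false.
Overall: F OR F OR F → false.

No — not required.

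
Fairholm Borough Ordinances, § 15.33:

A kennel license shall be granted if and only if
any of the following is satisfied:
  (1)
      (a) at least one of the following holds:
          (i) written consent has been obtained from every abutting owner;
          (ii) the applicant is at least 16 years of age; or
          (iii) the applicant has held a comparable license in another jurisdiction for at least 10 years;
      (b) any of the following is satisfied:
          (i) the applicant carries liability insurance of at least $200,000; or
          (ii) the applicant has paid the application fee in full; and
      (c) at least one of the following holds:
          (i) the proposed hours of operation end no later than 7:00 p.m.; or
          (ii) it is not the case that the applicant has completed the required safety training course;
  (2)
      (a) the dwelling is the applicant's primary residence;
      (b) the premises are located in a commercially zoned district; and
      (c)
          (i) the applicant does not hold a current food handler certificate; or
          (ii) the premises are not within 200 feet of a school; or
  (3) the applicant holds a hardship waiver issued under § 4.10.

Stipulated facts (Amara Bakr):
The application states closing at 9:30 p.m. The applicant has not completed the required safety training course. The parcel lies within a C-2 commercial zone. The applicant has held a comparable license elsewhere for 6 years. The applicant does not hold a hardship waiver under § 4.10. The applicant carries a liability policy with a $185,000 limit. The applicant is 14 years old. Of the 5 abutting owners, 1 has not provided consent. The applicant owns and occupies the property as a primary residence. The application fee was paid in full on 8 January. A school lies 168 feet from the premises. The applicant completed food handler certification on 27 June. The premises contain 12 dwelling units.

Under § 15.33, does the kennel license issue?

(i) all abutters consent — not met.
(ii) age ≥ 16 — not satisfied.
(iii) prior license ≥ 10 yr — fails.
(a): F OR F OR F → false.
(i) insurance ≥ $200,000 — not satisfied.
(ii) fee paid — satisfied.
(b): F OR T → true.
(i) closes by 7 p.m. — not satisfied.
(ii) not (safety training) — satisfied.
(c): F OR T → true.
(1): F AND T AND T → false.
(a) primary residence — holds.
(b) commercially zoned — met.
(i) not (food handler cert.) — not met.
(ii) ≥200 ft from school — not met.
(c): F OR F → false.
So (2) is not satisfied (T AND T AND F).
(3) hardship waiver — fails.
Overall: F OR F OR F → false.

No — denied.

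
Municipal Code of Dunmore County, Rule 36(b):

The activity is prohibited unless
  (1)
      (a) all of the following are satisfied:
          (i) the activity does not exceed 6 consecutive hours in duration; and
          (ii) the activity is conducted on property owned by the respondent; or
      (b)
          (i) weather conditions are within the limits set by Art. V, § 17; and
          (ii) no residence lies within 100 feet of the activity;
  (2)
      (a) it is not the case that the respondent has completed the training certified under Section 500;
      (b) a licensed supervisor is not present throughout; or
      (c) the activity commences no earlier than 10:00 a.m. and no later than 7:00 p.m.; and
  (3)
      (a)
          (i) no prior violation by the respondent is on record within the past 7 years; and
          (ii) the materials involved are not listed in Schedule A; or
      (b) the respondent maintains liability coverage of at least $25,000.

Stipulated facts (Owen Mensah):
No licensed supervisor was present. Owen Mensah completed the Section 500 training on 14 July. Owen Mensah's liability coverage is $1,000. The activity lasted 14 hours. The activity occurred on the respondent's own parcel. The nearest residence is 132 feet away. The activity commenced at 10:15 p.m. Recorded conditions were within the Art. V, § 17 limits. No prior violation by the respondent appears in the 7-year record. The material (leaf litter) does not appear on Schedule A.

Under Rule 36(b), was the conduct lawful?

Yes — lawful.

(i) ≤ 6 hrs duration — not satisfied.
(ii) own property — holds.
So (a) is not satisfied (F AND T).
(i) weather ok — holds.
(ii) no residence in 100 ft — holds.
So (b) is satisfied (T AND T).
(1) = F OR T = true.
(a) not (training certified) — fails.
(b) not (supervisor present) — holds.
(c) start within hours — fails.
(2) = F OR T OR F = true.
(i) no prior violation — met.
(ii) not (Schedule A material) — satisfied.
(a): T AND T → true.
(b) coverage ≥ $25,000 — not satisfied.
(3) = T OR F = true.
Overall = T AND T AND T = true.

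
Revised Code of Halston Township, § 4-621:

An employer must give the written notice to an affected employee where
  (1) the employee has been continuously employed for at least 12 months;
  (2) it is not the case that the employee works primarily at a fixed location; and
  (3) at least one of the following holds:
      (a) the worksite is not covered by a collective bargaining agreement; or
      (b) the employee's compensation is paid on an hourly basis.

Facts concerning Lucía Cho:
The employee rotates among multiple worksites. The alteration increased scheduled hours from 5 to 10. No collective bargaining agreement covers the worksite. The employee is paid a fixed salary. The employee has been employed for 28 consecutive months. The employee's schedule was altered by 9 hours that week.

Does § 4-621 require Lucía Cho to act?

(1) tenure ≥ 12 mo. — satisfied.
(2) not (fixed location) — met.
(a) no CBA — holds.
(b) hourly-paid — fails.
So (3) is satisfied (T OR F).
Overall = T AND T AND T = true.

Yes — required.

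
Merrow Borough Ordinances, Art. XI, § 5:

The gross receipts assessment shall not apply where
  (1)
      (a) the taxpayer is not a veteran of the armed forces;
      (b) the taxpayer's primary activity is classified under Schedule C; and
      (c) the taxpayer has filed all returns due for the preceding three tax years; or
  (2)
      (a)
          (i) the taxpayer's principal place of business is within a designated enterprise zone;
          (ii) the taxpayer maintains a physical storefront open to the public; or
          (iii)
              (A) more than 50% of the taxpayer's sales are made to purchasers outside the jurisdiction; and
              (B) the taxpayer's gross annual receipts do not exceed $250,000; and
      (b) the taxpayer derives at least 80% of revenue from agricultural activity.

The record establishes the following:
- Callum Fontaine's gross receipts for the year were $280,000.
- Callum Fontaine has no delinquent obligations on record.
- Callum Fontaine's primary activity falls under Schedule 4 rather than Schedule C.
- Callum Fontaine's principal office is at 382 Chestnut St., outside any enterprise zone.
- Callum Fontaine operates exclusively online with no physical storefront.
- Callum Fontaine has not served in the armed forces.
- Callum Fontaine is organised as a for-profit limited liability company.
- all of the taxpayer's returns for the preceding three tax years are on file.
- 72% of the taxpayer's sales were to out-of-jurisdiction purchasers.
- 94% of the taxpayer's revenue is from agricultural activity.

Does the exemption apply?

No — not exempt.

(a) not (veteran) — met.
(b) Schedule C activity — fails.
(c) returns current — satisfied.
(1) = T AND F AND T = false.
(i) in enterprise zone — fails.
(ii) has storefront — not met.
(A) >50% out-of-jur. sales — satisfied.
(B) receipts ≤ $250,000 — not met.
(iii): T AND F → false.
(a): F OR F OR F → false.
(b) ≥80% agricultural — holds.
(2): F AND T → false.
Overall = F OR F = false.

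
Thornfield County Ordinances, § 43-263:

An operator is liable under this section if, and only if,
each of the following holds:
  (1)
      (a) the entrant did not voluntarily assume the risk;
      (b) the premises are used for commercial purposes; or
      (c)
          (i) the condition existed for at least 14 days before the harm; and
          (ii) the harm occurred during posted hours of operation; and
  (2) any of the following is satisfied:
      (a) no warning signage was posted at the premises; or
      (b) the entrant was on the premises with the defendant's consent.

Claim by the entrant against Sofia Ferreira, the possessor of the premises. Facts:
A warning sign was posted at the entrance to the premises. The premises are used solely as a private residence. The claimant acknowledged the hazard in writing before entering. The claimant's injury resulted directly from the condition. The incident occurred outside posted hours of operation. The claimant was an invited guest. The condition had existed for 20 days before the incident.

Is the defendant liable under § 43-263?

(a) no assumed risk — not satisfied.
(b) commercial use — not met.
(i) condition ≥14 days old — met.
(ii) during posted hours — not satisfied.
(c): T AND F → false.
(1) = F OR F OR F = false.
(a) no signage posted — fails.
(b) consent to enter — satisfied.
(2): F OR T → true.
Overall = F AND T = false.

No — not liable.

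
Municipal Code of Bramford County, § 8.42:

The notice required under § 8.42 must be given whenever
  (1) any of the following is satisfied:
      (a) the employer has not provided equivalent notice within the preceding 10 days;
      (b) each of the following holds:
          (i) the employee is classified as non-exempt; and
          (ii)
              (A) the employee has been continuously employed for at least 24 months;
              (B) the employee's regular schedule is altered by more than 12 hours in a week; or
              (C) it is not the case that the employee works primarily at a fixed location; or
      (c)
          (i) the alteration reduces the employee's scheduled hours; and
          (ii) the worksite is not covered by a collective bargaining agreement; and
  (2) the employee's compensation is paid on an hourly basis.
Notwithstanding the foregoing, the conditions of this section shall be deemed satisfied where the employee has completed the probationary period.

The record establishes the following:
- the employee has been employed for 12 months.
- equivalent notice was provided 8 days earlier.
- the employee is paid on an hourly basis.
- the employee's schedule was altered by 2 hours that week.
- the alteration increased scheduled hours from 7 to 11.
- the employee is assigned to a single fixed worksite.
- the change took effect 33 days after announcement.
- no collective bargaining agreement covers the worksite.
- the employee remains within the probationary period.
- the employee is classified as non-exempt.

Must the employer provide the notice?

(a) no recent notice — not satisfied.
(i) non-exempt — satisfied.
(A) tenure ≥ 24 mo. — not satisfied.
(B) schedule shift > 12h — not satisfied.
(C) not (fixed location) — fails.
(ii): F OR F OR F → false.
So (b) is not satisfied (T AND F).
(i) hours reduced — not satisfied.
(ii) no CBA — met.
(c): F AND T → false.
(1): F OR F OR F → false.
(2) hourly-paid — satisfied.
Overall: F AND T → false.
Exception (past probation) — not satisfied.
Result: main false OR exception false → false.

No — not required.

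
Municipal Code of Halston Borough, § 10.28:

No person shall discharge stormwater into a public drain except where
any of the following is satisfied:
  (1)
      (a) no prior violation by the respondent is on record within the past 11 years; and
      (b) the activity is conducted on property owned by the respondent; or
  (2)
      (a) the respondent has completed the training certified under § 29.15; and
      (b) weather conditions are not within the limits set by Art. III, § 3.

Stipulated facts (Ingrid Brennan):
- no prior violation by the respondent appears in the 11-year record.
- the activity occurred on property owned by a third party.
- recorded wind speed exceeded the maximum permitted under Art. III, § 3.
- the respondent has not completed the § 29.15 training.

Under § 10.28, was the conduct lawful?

(a) no prior violation — holds.
(b) own property — fails.
(1) = T AND F = false.
(a) training certified — fails.
(b) not (weather ok) — met.
So (2) is not satisfied (F AND T).
Overall: F OR F → false.

No — unlawful.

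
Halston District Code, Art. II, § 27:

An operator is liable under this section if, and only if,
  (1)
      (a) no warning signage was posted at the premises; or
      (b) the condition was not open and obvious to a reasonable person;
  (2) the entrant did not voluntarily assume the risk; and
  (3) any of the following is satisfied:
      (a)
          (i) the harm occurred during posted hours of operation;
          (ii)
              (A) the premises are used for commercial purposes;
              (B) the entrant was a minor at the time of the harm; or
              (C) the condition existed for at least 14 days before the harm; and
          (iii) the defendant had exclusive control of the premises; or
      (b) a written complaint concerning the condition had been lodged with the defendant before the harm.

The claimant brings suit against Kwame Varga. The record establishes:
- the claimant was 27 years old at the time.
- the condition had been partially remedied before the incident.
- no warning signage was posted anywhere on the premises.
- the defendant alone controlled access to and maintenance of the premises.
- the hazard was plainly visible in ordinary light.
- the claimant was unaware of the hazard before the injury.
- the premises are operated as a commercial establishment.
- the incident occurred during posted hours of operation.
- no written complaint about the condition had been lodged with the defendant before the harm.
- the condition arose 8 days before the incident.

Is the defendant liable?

(a) no signage posted — met.
(b) not open/obvious — not satisfied.
So (1) is satisfied (T OR F).
(2) no assumed risk — holds.
(i) during posted hours — met.
(A) commercial use — satisfied.
(B) entrant a minor — not satisfied.
(C) condition ≥14 days old — not satisfied.
(ii) = T OR F OR F = true.
(iii) exclusive control — met.
(a) = T AND T AND T = true.
(b) complaint lodged — not met.
(3): T OR F → true.
Overall: T AND T AND T → true.

Yes — liable.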